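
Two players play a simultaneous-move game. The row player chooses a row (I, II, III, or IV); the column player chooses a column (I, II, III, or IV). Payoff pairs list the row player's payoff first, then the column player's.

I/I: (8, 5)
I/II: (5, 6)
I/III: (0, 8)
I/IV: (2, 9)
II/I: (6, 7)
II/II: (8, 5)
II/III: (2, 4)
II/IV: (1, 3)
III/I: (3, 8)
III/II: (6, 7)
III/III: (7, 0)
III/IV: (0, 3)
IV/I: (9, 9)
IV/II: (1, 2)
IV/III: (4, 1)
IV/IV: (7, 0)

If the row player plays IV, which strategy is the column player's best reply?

I

With the row player fixed at IV, the column player's payoffs are: I → 9, II → 2, III → 1, IV → 0.
The maximum is 9, achieved by I.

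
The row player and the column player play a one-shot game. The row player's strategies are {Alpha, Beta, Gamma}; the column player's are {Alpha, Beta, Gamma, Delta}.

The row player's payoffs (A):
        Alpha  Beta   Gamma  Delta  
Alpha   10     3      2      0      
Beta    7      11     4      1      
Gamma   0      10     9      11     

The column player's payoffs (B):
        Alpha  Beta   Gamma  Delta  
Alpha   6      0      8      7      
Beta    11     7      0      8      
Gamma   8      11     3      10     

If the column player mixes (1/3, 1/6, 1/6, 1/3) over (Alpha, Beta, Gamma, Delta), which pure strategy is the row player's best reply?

Gamma

The row player's best reply maximizes expected payoff against the mix.
Alpha: (1/3)·10 + (1/6)·3 + (1/6)·2 + (1/3)·0 = 25/6
Beta: (1/3)·7 + (1/6)·11 + (1/6)·4 + (1/3)·1 = 31/6
Gamma: (1/3)·0 + (1/6)·10 + (1/6)·9 + (1/3)·11 = 41/6
Highest expected payoff is 41/6, from Gamma.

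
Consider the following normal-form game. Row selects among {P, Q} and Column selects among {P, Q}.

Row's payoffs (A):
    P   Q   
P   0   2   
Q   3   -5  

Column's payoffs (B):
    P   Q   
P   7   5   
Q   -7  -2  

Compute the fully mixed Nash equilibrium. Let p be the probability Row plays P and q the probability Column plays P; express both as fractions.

p = 5/7, q = 7/10

Each player's mixing probability is pinned down by making the *other* player indifferent.
Column indifferent between P and Q: p·7 + (1−p)·(-7) = p·5 + (1−p)·(-2) ⟹ (-7) + 14p = (-2) + 7p ⟹ p = 5/7.
Row indifferent between P and Q: q·0 + (1−q)·2 = q·3 + (1−q)·(-5) ⟹ 2 + (-2)q = (-5) + 8q ⟹ q = 7/10.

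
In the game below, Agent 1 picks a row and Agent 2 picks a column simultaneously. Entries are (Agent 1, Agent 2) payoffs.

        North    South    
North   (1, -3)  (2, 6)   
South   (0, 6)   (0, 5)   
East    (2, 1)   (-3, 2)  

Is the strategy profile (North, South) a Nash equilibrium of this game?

Holding Agent 2 at South: Agent 1 gets 2 from North, versus 0 from South, -3 from East. No profitable deviation for Agent 1.
Holding Agent 1 at North: Agent 2 gets 6 from South, versus -3 from North. No profitable deviation for Agent 2 either.

Yes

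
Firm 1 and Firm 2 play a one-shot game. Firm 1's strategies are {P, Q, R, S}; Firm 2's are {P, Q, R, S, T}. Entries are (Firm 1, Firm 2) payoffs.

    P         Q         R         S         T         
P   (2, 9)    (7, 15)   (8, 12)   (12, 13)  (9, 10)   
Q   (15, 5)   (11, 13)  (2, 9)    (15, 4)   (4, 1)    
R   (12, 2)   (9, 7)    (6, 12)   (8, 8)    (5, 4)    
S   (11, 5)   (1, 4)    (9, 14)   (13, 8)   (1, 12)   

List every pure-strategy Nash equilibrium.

A profile is a Nash equilibrium when each player is best-responding to the other.
Firm 1's best responses — vs P: Q (payoff 15); vs Q: Q (payoff 11); vs R: S (payoff 9); vs S: Q (payoff 15); vs T: P (payoff 9).
Firm 2's best responses — vs P: Q (payoff 15); vs Q: Q (payoff 13); vs R: R (payoff 12); vs S: R (payoff 14).
Mutual best responses occur at (Q, Q) and (S, R); at each, neither player gains by switching.

(Q, Q) and (S, R)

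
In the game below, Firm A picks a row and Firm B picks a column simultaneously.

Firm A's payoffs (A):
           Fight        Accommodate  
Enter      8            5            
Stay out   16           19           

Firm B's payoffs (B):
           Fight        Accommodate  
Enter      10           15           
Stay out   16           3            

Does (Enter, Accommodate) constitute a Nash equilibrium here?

Holding Firm B at Accommodate: Firm A gets 5 from Enter but could get 19 by switching to Stay out. Firm A has a profitable deviation.

No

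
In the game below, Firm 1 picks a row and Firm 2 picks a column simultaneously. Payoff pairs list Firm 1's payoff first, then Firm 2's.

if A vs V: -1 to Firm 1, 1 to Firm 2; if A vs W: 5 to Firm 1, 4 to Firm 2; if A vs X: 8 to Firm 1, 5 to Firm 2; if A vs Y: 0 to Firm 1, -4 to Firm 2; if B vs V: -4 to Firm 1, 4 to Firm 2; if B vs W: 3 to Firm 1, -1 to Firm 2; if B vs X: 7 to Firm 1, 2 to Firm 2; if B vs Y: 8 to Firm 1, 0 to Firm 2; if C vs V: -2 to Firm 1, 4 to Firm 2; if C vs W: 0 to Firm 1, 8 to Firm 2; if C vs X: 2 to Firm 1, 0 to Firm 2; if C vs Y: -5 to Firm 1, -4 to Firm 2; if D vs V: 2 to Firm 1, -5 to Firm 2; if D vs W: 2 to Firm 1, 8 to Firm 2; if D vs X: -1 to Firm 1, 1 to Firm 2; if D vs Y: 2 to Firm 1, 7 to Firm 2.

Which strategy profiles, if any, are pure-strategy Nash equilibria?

(A, X)

Find each player's best response to every opponent strategy; NE are the intersections.
Firm 1's best responses — vs V: D (payoff 2); vs W: A (payoff 5); vs X: A (payoff 8); vs Y: B (payoff 8).
Firm 2's best responses — vs A: X (payoff 5); vs B: V (payoff 4); vs C: W (payoff 8); vs D: W (payoff 8).
The only mutual best response is (A, X); neither player gains by switching there.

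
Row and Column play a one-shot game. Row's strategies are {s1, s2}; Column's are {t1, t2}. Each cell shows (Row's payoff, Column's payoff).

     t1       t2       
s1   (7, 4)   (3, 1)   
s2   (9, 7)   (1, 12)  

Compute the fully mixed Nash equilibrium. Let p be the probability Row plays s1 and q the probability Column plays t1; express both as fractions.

p = 5/8, q = 1/2

In a mixed NE each player is indifferent between their pure strategies, so the opponent's mix sets the indifference.
Column indifferent between t1 and t2: p·4 + (1−p)·7 = p·1 + (1−p)·12 ⟹ 7 + (-3)p = 12 + (-11)p ⟹ p = 5/8.
Row indifferent between s1 and s2: q·7 + (1−q)·3 = q·9 + (1−q)·1 ⟹ 3 + 4q = 1 + 8q ⟹ q = 1/2.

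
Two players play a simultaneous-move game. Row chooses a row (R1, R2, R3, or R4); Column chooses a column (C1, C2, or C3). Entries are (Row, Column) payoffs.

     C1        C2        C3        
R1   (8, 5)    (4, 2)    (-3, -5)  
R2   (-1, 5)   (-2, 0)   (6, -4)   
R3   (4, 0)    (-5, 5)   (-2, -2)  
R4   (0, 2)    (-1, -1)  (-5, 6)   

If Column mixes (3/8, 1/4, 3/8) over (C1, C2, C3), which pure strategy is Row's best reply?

Row's best reply maximizes expected payoff against the mix.
R1: (3/8)·8 + (1/4)·4 + (3/8)·(-3) = 23/8
R2: (3/8)·(-1) + (1/4)·(-2) + (3/8)·6 = 11/8
R3: (3/8)·4 + (1/4)·(-5) + (3/8)·(-2) = -1/2
R4: (3/8)·0 + (1/4)·(-1) + (3/8)·(-5) = -17/8
Highest expected payoff is 23/8, from R1.

R1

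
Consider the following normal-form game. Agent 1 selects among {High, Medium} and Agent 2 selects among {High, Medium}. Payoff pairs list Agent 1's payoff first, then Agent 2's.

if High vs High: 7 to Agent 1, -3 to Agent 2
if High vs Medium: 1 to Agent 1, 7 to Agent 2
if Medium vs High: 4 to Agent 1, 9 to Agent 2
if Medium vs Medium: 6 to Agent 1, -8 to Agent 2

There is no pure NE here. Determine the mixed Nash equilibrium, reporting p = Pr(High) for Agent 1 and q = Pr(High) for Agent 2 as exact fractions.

p = 17/27, q = 5/8

In a mixed NE each player is indifferent between their pure strategies, so the opponent's mix sets the indifference.
Agent 2 indifferent between High and Medium: p·(-3) + (1−p)·9 = p·7 + (1−p)·(-8) ⟹ 9 + (-12)p = (-8) + 15p ⟹ p = 17/27.
Agent 1 indifferent between High and Medium: q·7 + (1−q)·1 = q·4 + (1−q)·6 ⟹ 1 + 6q = 6 + (-2)q ⟹ q = 5/8.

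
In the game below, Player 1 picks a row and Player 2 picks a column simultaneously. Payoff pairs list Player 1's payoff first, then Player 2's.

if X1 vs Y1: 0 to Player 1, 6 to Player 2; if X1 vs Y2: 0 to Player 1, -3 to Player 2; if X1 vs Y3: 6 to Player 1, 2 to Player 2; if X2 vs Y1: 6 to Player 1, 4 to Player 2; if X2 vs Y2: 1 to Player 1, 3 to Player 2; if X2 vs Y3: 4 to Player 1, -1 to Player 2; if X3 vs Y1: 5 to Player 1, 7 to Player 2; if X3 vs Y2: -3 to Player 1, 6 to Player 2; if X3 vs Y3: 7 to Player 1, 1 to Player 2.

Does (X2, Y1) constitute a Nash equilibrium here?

Yes

Holding Player 2 at Y1: Player 1 gets 6 from X2, versus 0 from X1, 5 from X3. No profitable deviation for Player 1.
Holding Player 1 at X2: Player 2 gets 4 from Y1, versus 3 from Y2, -1 from Y3. No profitable deviation for Player 2 either.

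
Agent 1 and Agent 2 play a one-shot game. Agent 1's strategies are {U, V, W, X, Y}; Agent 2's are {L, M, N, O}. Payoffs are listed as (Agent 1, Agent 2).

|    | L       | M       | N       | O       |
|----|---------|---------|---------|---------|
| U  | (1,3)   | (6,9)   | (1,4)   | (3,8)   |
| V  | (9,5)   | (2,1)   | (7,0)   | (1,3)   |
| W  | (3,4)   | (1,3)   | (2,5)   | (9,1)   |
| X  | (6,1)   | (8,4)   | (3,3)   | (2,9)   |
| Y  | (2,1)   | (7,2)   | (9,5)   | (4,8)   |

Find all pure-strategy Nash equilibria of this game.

(V, L)

A profile is a Nash equilibrium when each player is best-responding to the other.
Agent 1's best responses — vs L: V (payoff 9); vs M: X (payoff 8); vs N: Y (payoff 9); vs O: W (payoff 9).
Agent 2's best responses — vs U: M (payoff 9); vs V: L (payoff 5); vs W: N (payoff 5); vs X: O (payoff 9); vs Y: O (payoff 8).
The only mutual best response is (V, L); neither player gains by switching there.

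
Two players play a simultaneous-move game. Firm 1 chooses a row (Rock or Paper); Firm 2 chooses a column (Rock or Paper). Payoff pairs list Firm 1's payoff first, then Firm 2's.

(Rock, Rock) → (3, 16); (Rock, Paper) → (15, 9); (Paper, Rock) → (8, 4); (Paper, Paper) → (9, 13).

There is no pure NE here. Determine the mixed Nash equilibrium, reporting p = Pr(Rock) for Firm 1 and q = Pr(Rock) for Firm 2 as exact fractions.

Each player's mixing probability is pinned down by making the *other* player indifferent.
Firm 2 indifferent between Rock and Paper: p·16 + (1−p)·4 = p·9 + (1−p)·13 ⟹ 4 + 12p = 13 + (-4)p ⟹ p = 9/16.
Firm 1 indifferent between Rock and Paper: q·3 + (1−q)·15 = q·8 + (1−q)·9 ⟹ 15 + (-12)q = 9 + (-1)q ⟹ q = 6/11.

p = 9/16, q = 6/11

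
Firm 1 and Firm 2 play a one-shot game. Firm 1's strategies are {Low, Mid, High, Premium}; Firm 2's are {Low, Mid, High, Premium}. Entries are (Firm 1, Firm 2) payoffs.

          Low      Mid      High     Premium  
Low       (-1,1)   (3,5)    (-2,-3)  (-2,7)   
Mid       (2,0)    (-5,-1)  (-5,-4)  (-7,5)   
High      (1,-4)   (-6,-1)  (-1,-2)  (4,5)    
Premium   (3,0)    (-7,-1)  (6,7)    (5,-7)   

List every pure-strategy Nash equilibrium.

(Premium, High)

Find each player's best response to every opponent strategy; NE are the intersections.
Firm 1's best responses — vs Low: Premium (payoff 3); vs Mid: Low (payoff 3); vs High: Premium (payoff 6); vs Premium: Premium (payoff 5).
Firm 2's best responses — vs Low: Premium (payoff 7); vs Mid: Premium (payoff 5); vs High: Premium (payoff 5); vs Premium: High (payoff 7).
The only mutual best response is (Premium, High); neither player gains by switching there.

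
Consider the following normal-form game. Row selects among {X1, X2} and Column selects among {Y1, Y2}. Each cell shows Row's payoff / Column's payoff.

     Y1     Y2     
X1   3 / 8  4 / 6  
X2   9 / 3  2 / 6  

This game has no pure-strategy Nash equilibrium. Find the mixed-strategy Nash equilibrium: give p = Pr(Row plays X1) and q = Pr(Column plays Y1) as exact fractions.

In a mixed NE each player is indifferent between their pure strategies, so the opponent's mix sets the indifference.
Column indifferent between Y1 and Y2: p·8 + (1−p)·3 = p·6 + (1−p)·6 ⟹ 3 + 5p = 6 + 0p ⟹ p = 3/5.
Row indifferent between X1 and X2: q·3 + (1−q)·4 = q·9 + (1−q)·2 ⟹ 4 + (-1)q = 2 + 7q ⟹ q = 1/4.

p = 3/5, q = 1/4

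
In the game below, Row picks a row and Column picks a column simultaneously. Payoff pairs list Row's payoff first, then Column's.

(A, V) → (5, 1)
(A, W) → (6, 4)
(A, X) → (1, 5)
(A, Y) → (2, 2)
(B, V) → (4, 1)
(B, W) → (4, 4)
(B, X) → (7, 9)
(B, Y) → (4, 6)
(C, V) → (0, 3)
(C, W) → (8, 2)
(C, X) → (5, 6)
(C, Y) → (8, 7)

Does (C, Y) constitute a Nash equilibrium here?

Yes

Holding Column at Y: Row gets 8 from C, versus 2 from A, 4 from B. No profitable deviation for Row.
Holding Row at C: Column gets 7 from Y, versus 3 from V, 2 from W, 6 from X. No profitable deviation for Column either.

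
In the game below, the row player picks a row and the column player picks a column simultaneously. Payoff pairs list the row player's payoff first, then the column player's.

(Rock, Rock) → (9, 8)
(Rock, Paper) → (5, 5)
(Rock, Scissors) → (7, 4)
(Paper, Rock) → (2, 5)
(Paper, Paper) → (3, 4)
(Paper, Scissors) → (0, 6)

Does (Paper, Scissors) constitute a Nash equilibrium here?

No

Holding the column player at Scissors: the row player gets 0 from Paper but could get 7 by switching to Rock. The row player has a profitable deviation.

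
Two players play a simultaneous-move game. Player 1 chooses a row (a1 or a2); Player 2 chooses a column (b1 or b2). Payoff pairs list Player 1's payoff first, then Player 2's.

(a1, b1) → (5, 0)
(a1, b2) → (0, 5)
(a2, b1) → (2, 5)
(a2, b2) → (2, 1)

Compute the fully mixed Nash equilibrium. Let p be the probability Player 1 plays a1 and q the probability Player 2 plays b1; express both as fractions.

p = 4/9, q = 2/5

Each player's mixing probability is pinned down by making the *other* player indifferent.
Player 2 indifferent between b1 and b2: p·0 + (1−p)·5 = p·5 + (1−p)·1 ⟹ 5 + (-5)p = 1 + 4p ⟹ p = 4/9.
Player 1 indifferent between a1 and a2: q·5 + (1−q)·0 = q·2 + (1−q)·2 ⟹ 0 + 5q = 2 + 0q ⟹ q = 2/5.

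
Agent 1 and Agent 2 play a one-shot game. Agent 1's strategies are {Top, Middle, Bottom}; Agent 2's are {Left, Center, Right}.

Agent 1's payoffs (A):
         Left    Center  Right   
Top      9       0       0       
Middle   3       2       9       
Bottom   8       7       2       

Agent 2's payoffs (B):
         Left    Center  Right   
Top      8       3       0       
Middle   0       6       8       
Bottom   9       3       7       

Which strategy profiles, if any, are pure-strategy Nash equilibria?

Check mutual best responses: a cell is a NE iff neither player can gain by unilaterally deviating.
Agent 1's best responses — vs Left: Top (payoff 9); vs Center: Bottom (payoff 7); vs Right: Middle (payoff 9).
Agent 2's best responses — vs Top: Left (payoff 8); vs Middle: Right (payoff 8); vs Bottom: Left (payoff 9).
Mutual best responses occur at (Top, Left) and (Middle, Right); at each, neither player gains by switching.

(Top, Left) and (Middle, Right)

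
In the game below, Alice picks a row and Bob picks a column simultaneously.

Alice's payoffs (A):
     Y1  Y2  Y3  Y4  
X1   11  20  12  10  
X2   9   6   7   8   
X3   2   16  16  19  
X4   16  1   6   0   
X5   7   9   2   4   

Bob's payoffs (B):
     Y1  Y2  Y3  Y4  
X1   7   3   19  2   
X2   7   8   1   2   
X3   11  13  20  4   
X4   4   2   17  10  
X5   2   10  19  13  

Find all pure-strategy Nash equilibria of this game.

(X3, Y3)

A profile is a Nash equilibrium when each player is best-responding to the other.
Alice's best responses — vs Y1: X4 (payoff 16); vs Y2: X1 (payoff 20); vs Y3: X3 (payoff 16); vs Y4: X3 (payoff 19).
Bob's best responses — vs X1: Y3 (payoff 19); vs X2: Y2 (payoff 8); vs X3: Y3 (payoff 20); vs X4: Y3 (payoff 17); vs X5: Y3 (payoff 19).
The only mutual best response is (X3, Y3); neither player gains by switching there.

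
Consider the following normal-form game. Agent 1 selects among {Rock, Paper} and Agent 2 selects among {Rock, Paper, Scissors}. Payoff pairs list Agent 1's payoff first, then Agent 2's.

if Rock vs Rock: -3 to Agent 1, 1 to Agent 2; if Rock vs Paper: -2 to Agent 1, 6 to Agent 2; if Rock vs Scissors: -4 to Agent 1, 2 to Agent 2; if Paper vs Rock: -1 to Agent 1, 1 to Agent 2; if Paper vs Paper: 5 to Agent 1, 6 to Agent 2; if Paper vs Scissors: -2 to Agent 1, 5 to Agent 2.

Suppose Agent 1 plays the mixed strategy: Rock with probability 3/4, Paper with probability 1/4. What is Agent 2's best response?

Paper

Agent 2's best reply maximizes expected payoff against the mix.
Rock: (3/4)·1 + (1/4)·1 = 1
Paper: (3/4)·6 + (1/4)·6 = 6
Scissors: (3/4)·2 + (1/4)·5 = 11/4
Highest expected payoff is 6, from Paper.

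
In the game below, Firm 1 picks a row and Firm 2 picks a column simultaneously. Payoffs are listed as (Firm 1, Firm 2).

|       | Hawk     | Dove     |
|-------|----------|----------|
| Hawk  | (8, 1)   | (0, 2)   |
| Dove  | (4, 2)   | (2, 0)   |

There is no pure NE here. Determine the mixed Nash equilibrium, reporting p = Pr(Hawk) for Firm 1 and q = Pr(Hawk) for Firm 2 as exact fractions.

p = 2/3, q = 1/3

In a mixed NE each player is indifferent between their pure strategies, so the opponent's mix sets the indifference.
Firm 2 indifferent between Hawk and Dove: p·1 + (1−p)·2 = p·2 + (1−p)·0 ⟹ 2 + (-1)p = 0 + 2p ⟹ p = 2/3.
Firm 1 indifferent between Hawk and Dove: q·8 + (1−q)·0 = q·4 + (1−q)·2 ⟹ 0 + 8q = 2 + 2q ⟹ q = 1/3.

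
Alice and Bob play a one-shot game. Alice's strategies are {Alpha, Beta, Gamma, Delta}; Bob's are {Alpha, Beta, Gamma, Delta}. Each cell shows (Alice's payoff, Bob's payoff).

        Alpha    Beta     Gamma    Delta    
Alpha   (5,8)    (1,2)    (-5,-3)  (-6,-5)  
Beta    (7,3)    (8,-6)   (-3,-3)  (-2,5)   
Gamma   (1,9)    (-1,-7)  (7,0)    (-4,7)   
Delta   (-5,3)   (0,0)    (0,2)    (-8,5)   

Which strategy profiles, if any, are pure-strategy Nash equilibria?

(Beta, Delta)

A profile is a Nash equilibrium when each player is best-responding to the other.
Alice's best responses — vs Alpha: Beta (payoff 7); vs Beta: Beta (payoff 8); vs Gamma: Gamma (payoff 7); vs Delta: Beta (payoff -2).
Bob's best responses — vs Alpha: Alpha (payoff 8); vs Beta: Delta (payoff 5); vs Gamma: Alpha (payoff 9); vs Delta: Delta (payoff 5).
The only mutual best response is (Beta, Delta); neither player gains by switching there.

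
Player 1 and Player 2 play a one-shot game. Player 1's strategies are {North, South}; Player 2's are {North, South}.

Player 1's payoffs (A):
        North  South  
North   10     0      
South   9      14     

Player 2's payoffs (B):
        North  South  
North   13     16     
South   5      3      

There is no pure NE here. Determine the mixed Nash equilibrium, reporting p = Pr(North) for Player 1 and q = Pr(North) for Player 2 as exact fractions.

Each player's mixing probability is pinned down by making the *other* player indifferent.
Player 2 indifferent between North and South: p·13 + (1−p)·5 = p·16 + (1−p)·3 ⟹ 5 + 8p = 3 + 13p ⟹ p = 2/5.
Player 1 indifferent between North and South: q·10 + (1−q)·0 = q·9 + (1−q)·14 ⟹ 0 + 10q = 14 + (-5)q ⟹ q = 14/15.

p = 2/5, q = 14/15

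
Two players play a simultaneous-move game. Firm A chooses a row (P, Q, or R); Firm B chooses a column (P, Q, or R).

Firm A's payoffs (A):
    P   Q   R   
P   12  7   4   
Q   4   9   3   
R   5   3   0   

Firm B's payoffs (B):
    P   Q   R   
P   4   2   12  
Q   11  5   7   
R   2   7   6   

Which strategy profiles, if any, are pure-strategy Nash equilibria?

(P, R)

A profile is a Nash equilibrium when each player is best-responding to the other.
Firm A's best responses — vs P: P (payoff 12); vs Q: Q (payoff 9); vs R: P (payoff 4).
Firm B's best responses — vs P: R (payoff 12); vs Q: P (payoff 11); vs R: Q (payoff 7).
The only mutual best response is (P, R); neither player gains by switching there.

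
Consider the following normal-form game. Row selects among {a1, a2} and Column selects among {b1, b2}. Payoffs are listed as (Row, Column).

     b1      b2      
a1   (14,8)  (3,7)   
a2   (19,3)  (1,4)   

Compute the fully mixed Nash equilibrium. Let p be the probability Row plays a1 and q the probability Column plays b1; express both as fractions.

p = 1/2, q = 2/7

Each player's mixing probability is pinned down by making the *other* player indifferent.
Column indifferent between b1 and b2: p·8 + (1−p)·3 = p·7 + (1−p)·4 ⟹ 3 + 5p = 4 + 3p ⟹ p = 1/2.
Row indifferent between a1 and a2: q·14 + (1−q)·3 = q·19 + (1−q)·1 ⟹ 3 + 11q = 1 + 18q ⟹ q = 2/7.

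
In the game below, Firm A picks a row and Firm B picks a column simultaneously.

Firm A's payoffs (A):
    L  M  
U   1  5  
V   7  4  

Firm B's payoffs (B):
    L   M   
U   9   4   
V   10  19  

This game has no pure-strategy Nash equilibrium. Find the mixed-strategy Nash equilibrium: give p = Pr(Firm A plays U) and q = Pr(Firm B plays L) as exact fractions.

p = 9/14, q = 1/7

Each player's mixing probability is pinned down by making the *other* player indifferent.
Firm B indifferent between L and M: p·9 + (1−p)·10 = p·4 + (1−p)·19 ⟹ 10 + (-1)p = 19 + (-15)p ⟹ p = 9/14.
Firm A indifferent between U and V: q·1 + (1−q)·5 = q·7 + (1−q)·4 ⟹ 5 + (-4)q = 4 + 3q ⟹ q = 1/7.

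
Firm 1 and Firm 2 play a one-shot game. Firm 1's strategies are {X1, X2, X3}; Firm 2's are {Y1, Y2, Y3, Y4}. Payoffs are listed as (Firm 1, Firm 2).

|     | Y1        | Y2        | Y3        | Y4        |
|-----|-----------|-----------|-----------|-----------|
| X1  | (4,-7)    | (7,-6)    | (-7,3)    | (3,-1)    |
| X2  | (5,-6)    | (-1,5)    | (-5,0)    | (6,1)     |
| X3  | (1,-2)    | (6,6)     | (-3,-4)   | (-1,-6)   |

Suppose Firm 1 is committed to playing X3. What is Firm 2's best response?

With Firm 1 fixed at X3, Firm 2's payoffs are: Y1 → -2, Y2 → 6, Y3 → -4, Y4 → -6.
The maximum is 6, achieved by Y2.

Y2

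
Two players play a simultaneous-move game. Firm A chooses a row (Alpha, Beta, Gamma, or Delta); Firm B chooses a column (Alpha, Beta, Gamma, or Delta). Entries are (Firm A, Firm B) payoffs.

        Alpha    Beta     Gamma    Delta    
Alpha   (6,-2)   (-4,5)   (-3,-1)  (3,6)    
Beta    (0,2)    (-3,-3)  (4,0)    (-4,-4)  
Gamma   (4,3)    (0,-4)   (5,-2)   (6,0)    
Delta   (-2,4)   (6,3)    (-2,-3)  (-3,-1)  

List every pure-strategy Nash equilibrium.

Check mutual best responses: a cell is a NE iff neither player can gain by unilaterally deviating.
Firm A's best responses — vs Alpha: Alpha (payoff 6); vs Beta: Delta (payoff 6); vs Gamma: Gamma (payoff 5); vs Delta: Gamma (payoff 6).
Firm B's best responses — vs Alpha: Delta (payoff 6); vs Beta: Alpha (payoff 2); vs Gamma: Alpha (payoff 3); vs Delta: Alpha (payoff 4).
No cell has both players best-responding. For instance, Firm A's best reply to Gamma is Gamma, but against Gamma Firm B prefers Alpha over Gamma.

There is no pure-strategy Nash equilibrium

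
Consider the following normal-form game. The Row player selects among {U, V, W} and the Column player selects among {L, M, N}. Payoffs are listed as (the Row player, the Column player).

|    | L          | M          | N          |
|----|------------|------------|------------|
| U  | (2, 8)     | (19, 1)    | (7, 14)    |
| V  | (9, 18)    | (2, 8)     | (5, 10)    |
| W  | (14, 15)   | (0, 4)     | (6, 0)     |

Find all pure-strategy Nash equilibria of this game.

Find each player's best response to every opponent strategy; NE are the intersections.
The Row player's best responses — vs L: W (payoff 14); vs M: U (payoff 19); vs N: U (payoff 7).
The Column player's best responses — vs U: N (payoff 14); vs V: L (payoff 18); vs W: L (payoff 15).
Mutual best responses occur at (U, N) and (W, L); at each, neither player gains by switching.

(U, N) and (W, L)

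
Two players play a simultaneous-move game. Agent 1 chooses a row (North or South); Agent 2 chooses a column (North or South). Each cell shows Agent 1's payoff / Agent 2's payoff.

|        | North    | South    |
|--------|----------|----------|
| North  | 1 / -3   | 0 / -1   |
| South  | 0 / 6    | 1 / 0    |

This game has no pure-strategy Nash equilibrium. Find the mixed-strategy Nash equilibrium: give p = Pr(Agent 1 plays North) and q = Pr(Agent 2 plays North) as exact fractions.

p = 3/4, q = 1/2

Each player's mixing probability is pinned down by making the *other* player indifferent.
Agent 2 indifferent between North and South: p·(-3) + (1−p)·6 = p·(-1) + (1−p)·0 ⟹ 6 + (-9)p = 0 + (-1)p ⟹ p = 3/4.
Agent 1 indifferent between North and South: q·1 + (1−q)·0 = q·0 + (1−q)·1 ⟹ 0 + 1q = 1 + (-1)q ⟹ q = 1/2.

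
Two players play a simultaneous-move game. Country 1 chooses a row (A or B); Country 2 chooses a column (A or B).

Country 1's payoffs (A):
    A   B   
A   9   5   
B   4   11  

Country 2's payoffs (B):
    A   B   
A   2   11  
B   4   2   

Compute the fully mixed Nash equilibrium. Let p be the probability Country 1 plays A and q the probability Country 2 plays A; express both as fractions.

Each player's mixing probability is pinned down by making the *other* player indifferent.
Country 2 indifferent between A and B: p·2 + (1−p)·4 = p·11 + (1−p)·2 ⟹ 4 + (-2)p = 2 + 9p ⟹ p = 2/11.
Country 1 indifferent between A and B: q·9 + (1−q)·5 = q·4 + (1−q)·11 ⟹ 5 + 4q = 11 + (-7)q ⟹ q = 6/11.

p = 2/11, q = 6/11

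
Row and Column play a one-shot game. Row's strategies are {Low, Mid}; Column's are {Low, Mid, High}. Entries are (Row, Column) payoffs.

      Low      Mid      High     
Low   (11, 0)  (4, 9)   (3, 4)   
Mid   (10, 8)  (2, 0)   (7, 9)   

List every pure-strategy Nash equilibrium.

A profile is a Nash equilibrium when each player is best-responding to the other.
Row's best responses — vs Low: Low (payoff 11); vs Mid: Low (payoff 4); vs High: Mid (payoff 7).
Column's best responses — vs Low: Mid (payoff 9); vs Mid: High (payoff 9).
Mutual best responses occur at (Low, Mid) and (Mid, High); at each, neither player gains by switching.

(Low, Mid) and (Mid, High)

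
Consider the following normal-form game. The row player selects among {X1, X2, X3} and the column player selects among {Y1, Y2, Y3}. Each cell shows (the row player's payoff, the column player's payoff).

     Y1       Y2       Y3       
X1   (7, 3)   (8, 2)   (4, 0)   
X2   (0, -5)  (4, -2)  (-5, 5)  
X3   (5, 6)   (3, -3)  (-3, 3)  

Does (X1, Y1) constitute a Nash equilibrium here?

Holding the column player at Y1: the row player gets 7 from X1, versus 0 from X2, 5 from X3. No profitable deviation for the row player.
Holding the row player at X1: the column player gets 3 from Y1, versus 2 from Y2, 0 from Y3. No profitable deviation for the column player either.

Yes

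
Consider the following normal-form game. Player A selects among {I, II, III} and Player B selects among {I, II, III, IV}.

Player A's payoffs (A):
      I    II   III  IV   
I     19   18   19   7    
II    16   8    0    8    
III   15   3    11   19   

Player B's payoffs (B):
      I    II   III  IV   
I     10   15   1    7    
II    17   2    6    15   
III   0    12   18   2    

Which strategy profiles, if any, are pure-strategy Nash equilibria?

A profile is a Nash equilibrium when each player is best-responding to the other.
Player A's best responses — vs I: I (payoff 19); vs II: I (payoff 18); vs III: I (payoff 19); vs IV: III (payoff 19).
Player B's best responses — vs I: II (payoff 15); vs II: I (payoff 17); vs III: III (payoff 18).
The only mutual best response is (I, II); neither player gains by switching there.

(I, II)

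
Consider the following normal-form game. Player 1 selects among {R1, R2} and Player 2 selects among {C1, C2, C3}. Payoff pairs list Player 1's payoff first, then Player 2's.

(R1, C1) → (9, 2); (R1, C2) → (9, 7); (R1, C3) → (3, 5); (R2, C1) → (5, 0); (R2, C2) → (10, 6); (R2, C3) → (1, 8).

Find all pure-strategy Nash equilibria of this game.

There is no pure-strategy Nash equilibrium

A profile is a Nash equilibrium when each player is best-responding to the other.
Player 1's best responses — vs C1: R1 (payoff 9); vs C2: R2 (payoff 10); vs C3: R1 (payoff 3).
Player 2's best responses — vs R1: C2 (payoff 7); vs R2: C3 (payoff 8).
No cell has both players best-responding. For instance, Player 1's best reply to C3 is R1, but against R1 Player 2 prefers C2 over C3.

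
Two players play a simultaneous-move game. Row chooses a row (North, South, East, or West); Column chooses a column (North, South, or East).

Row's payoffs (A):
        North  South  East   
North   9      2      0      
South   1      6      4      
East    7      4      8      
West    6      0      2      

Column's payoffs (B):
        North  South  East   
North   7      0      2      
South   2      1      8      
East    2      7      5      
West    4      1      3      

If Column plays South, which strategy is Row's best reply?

South

With Column fixed at South, Row's payoffs are: North → 2, South → 6, East → 4, West → 0.
The maximum is 6, achieved by South.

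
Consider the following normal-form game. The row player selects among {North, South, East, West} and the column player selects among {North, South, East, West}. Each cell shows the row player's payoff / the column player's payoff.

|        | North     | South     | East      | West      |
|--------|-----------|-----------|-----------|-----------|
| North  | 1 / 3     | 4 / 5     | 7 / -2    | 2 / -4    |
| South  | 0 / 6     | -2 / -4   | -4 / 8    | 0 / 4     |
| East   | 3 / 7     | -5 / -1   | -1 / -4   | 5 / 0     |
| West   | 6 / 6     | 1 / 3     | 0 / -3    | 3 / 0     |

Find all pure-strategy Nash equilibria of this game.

(North, South) and (West, North)

Find each player's best response to every opponent strategy; NE are the intersections.
The row player's best responses — vs North: West (payoff 6); vs South: North (payoff 4); vs East: North (payoff 7); vs West: East (payoff 5).
The column player's best responses — vs North: South (payoff 5); vs South: East (payoff 8); vs East: North (payoff 7); vs West: North (payoff 6).
Mutual best responses occur at (North, South) and (West, North); at each, neither player gains by switching.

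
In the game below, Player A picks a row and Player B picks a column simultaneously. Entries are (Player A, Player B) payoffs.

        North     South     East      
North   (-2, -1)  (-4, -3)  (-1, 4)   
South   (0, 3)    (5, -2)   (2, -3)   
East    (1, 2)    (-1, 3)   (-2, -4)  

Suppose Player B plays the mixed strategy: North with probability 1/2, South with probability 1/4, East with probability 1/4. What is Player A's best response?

South

Compute Player A's expected payoff from each pure strategy against the given mix.
North: (1/2)·(-2) + (1/4)·(-4) + (1/4)·(-1) = -9/4
South: (1/2)·0 + (1/4)·5 + (1/4)·2 = 7/4
East: (1/2)·1 + (1/4)·(-1) + (1/4)·(-2) = -1/4
Highest expected payoff is 7/4, from South.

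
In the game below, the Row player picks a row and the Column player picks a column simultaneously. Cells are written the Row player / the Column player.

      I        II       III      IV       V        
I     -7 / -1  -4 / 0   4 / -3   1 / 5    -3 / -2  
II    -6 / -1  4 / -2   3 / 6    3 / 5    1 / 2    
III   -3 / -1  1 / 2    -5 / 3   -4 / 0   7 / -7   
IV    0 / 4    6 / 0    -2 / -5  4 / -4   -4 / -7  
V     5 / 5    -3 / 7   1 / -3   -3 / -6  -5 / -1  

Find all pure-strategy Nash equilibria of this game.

No pure-strategy Nash equilibrium

A profile is a Nash equilibrium when each player is best-responding to the other.
The Row player's best responses — vs I: V (payoff 5); vs II: IV (payoff 6); vs III: I (payoff 4); vs IV: IV (payoff 4); vs V: III (payoff 7).
The Column player's best responses — vs I: IV (payoff 5); vs II: III (payoff 6); vs III: III (payoff 3); vs IV: I (payoff 4); vs V: II (payoff 7).
No cell has both players best-responding. For instance, the Row player's best reply to IV is IV, but against IV the Column player prefers I over IV.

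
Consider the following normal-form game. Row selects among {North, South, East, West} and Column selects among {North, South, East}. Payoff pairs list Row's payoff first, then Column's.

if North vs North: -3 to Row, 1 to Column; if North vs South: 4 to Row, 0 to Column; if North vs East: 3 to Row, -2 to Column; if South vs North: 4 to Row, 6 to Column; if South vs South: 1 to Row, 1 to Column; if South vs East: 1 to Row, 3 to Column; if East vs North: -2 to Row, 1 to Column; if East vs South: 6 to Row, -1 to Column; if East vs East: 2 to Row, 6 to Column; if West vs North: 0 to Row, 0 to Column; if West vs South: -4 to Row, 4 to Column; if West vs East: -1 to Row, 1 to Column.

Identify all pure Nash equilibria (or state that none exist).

Find each player's best response to every opponent strategy; NE are the intersections.
Row's best responses — vs North: South (payoff 4); vs South: East (payoff 6); vs East: North (payoff 3).
Column's best responses — vs North: North (payoff 1); vs South: North (payoff 6); vs East: East (payoff 6); vs West: South (payoff 4).
The only mutual best response is (South, North); neither player gains by switching there.

(South, North)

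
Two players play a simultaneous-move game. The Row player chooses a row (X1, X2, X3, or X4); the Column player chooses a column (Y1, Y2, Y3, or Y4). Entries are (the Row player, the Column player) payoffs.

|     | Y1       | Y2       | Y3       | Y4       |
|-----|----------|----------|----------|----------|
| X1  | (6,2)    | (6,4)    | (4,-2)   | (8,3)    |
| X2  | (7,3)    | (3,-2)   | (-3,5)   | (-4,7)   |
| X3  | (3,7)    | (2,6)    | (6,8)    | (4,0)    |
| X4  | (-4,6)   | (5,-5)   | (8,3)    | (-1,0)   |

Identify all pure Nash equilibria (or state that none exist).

(X1, Y2)

Check mutual best responses: a cell is a NE iff neither player can gain by unilaterally deviating.
The Row player's best responses — vs Y1: X2 (payoff 7); vs Y2: X1 (payoff 6); vs Y3: X4 (payoff 8); vs Y4: X1 (payoff 8).
The Column player's best responses — vs X1: Y2 (payoff 4); vs X2: Y4 (payoff 7); vs X3: Y3 (payoff 8); vs X4: Y1 (payoff 6).
The only mutual best response is (X1, Y2); neither player gains by switching there.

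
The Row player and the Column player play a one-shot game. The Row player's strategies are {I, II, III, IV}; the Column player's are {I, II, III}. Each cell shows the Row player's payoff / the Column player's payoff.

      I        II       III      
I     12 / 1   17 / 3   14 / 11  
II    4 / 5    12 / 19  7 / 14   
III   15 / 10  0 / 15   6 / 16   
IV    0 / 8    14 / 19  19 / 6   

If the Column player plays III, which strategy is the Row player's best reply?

IV

With the Column player fixed at III, the Row player's payoffs are: I → 14, II → 7, III → 6, IV → 19.
The maximum is 19, achieved by IV.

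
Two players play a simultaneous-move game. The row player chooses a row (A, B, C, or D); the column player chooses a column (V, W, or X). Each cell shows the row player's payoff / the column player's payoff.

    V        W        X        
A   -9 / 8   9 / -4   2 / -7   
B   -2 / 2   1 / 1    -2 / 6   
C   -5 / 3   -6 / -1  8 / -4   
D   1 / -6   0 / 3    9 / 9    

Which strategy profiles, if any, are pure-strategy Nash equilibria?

(D, X)

Find each player's best response to every opponent strategy; NE are the intersections.
The row player's best responses — vs V: D (payoff 1); vs W: A (payoff 9); vs X: D (payoff 9).
The column player's best responses — vs A: V (payoff 8); vs B: X (payoff 6); vs C: V (payoff 3); vs D: X (payoff 9).
The only mutual best response is (D, X); neither player gains by switching there.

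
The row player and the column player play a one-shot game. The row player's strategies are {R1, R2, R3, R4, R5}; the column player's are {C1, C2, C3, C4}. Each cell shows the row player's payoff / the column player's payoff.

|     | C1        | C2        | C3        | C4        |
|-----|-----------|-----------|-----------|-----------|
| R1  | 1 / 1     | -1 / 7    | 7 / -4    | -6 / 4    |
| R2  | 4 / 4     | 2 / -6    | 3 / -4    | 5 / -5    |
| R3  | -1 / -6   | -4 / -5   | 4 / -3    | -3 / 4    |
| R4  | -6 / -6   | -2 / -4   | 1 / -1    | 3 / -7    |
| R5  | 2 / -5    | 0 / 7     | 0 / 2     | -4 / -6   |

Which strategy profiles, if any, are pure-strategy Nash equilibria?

Find each player's best response to every opponent strategy; NE are the intersections.
The row player's best responses — vs C1: R2 (payoff 4); vs C2: R2 (payoff 2); vs C3: R1 (payoff 7); vs C4: R2 (payoff 5).
The column player's best responses — vs R1: C2 (payoff 7); vs R2: C1 (payoff 4); vs R3: C4 (payoff 4); vs R4: C3 (payoff -1); vs R5: C2 (payoff 7).
The only mutual best response is (R2, C1); neither player gains by switching there.

(R2, C1)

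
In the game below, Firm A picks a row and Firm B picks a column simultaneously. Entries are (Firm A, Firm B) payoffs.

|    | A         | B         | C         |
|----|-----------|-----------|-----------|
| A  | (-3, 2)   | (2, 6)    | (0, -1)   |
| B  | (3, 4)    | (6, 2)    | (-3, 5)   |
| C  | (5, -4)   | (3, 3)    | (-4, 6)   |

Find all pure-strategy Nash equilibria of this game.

A profile is a Nash equilibrium when each player is best-responding to the other.
Firm A's best responses — vs A: C (payoff 5); vs B: B (payoff 6); vs C: A (payoff 0).
Firm B's best responses — vs A: B (payoff 6); vs B: C (payoff 5); vs C: C (payoff 6).
No cell has both players best-responding. For instance, Firm A's best reply to A is C, but against C Firm B prefers C over A.

There is no pure-strategy Nash equilibrium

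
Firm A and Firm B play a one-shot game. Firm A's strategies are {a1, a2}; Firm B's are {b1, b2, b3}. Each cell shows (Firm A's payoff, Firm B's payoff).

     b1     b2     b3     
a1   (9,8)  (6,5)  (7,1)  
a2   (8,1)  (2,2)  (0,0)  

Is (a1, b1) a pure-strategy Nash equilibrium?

Yes

Holding Firm B at b1: Firm A gets 9 from a1, versus 8 from a2. No profitable deviation for Firm A.
Holding Firm A at a1: Firm B gets 8 from b1, versus 5 from b2, 1 from b3. No profitable deviation for Firm B either.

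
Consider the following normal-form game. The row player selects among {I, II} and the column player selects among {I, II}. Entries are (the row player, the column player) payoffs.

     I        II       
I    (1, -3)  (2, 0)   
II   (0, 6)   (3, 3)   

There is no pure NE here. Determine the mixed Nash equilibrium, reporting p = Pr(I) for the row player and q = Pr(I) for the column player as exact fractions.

p = 1/2, q = 1/2

In a mixed NE each player is indifferent between their pure strategies, so the opponent's mix sets the indifference.
The column player indifferent between I and II: p·(-3) + (1−p)·6 = p·0 + (1−p)·3 ⟹ 6 + (-9)p = 3 + (-3)p ⟹ p = 1/2.
The row player indifferent between I and II: q·1 + (1−q)·2 = q·0 + (1−q)·3 ⟹ 2 + (-1)q = 3 + (-3)q ⟹ q = 1/2.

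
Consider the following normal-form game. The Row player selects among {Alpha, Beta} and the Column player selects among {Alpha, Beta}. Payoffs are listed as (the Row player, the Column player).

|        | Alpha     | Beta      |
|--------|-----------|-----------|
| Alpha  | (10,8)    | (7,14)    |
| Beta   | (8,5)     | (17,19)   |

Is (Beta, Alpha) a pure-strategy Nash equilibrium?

No

Holding the Column player at Alpha: the Row player gets 8 from Beta but could get 10 by switching to Alpha. The Row player has a profitable deviation.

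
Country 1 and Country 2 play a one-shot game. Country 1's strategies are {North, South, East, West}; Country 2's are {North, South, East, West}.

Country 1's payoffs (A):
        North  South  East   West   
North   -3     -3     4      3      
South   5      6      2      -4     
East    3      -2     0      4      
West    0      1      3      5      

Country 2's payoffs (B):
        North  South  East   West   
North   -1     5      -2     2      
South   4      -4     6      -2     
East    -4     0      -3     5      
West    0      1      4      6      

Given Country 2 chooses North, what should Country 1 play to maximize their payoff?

South

With Country 2 fixed at North, Country 1's payoffs are: North → -3, South → 5, East → 3, West → 0.
The maximum is 5, achieved by South.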